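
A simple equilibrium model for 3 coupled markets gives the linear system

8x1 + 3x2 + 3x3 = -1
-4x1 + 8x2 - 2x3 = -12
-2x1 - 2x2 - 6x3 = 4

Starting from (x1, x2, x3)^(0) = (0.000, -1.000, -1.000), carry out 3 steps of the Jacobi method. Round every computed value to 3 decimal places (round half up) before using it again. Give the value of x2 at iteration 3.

Iteration 1:
  x1 = (-1 - (3)·-1.000 - (3)·-1.000) / (8) = 0.625
  x2 = (-12 - (-4)·0.000 - (-2)·-1.000) / (8) = -1.750
  x3 = (4 - (-2)·0.000 - (-2)·-1.000) / (-6) = -0.333
Iteration 2:
  x1 = (-1 - (3)·-1.750 - (3)·-0.333) / (8) = 0.656
  x2 = (-12 - (-4)·0.625 - (-2)·-0.333) / (8) = -1.271
  x3 = (4 - (-2)·0.625 - (-2)·-1.750) / (-6) = -0.292
Iteration 3:
  x1 = (-1 - (3)·-1.271 - (3)·-0.292) / (8) = 0.461
  x2 = (-12 - (-4)·0.656 - (-2)·-0.292) / (8) = -1.245
  x3 = (4 - (-2)·0.656 - (-2)·-1.271) / (-6) = -0.462

-1.245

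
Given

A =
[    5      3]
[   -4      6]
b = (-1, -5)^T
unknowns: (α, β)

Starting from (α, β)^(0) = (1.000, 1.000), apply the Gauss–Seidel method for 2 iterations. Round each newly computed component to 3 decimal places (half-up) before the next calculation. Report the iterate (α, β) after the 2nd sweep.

(0.620, -0.420)

Iteration 1:
  α = (-1 - (3)·1.000) / (5) = -0.800
  β = (-5 - (-4)·-0.800) / (6) = -1.367
Iteration 2:
  α = (-1 - (3)·-1.367) / (5) = 0.620
  β = (-5 - (-4)·0.620) / (6) = -0.420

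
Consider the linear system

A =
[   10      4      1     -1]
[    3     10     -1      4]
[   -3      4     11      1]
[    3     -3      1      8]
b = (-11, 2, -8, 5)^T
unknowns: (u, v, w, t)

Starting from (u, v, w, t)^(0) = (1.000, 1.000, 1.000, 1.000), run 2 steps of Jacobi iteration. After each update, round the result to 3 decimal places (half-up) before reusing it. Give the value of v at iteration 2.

0.359

Iteration 1:
  u = (-11 - (4)·1.000 - (1)·1.000 - (-1)·1.000) / (10) = -1.500
  v = (2 - (3)·1.000 - (-1)·1.000 - (4)·1.000) / (10) = -0.400
  w = (-8 - (-3)·1.000 - (4)·1.000 - (1)·1.000) / (11) = -0.909
  t = (5 - (3)·1.000 - (-3)·1.000 - (1)·1.000) / (8) = 0.500
Iteration 2:
  u = (-11 - (4)·-0.400 - (1)·-0.909 - (-1)·0.500) / (10) = -0.799
  v = (2 - (3)·-1.500 - (-1)·-0.909 - (4)·0.500) / (10) = 0.359
  w = (-8 - (-3)·-1.500 - (4)·-0.400 - (1)·0.500) / (11) = -1.036
  t = (5 - (3)·-1.500 - (-3)·-0.400 - (1)·-0.909) / (8) = 1.151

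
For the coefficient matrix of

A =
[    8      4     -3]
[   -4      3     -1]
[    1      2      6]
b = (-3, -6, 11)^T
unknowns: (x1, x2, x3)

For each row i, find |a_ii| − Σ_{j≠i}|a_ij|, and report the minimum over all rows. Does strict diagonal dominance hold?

row 1: |8| − (4+3) = 1
row 2: |3| − (4+1) = -2
row 3: |6| − (1+2) = 3
minimum over rows = -2 → not strictly diagonally dominant

-2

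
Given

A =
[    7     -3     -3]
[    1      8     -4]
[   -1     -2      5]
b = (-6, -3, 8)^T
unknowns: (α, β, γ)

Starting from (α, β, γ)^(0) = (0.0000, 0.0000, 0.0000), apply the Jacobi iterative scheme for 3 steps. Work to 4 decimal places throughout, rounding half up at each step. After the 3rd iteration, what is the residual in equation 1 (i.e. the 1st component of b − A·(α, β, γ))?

0.7243

Iteration 1:
  α = (-6 - (-3)·0.0000 - (-3)·0.0000) / (7) = -0.8571
  β = (-3 - (1)·0.0000 - (-4)·0.0000) / (8) = -0.3750
  γ = (8 - (-1)·0.0000 - (-2)·0.0000) / (5) = 1.6000
Iteration 2:
  α = (-6 - (-3)·-0.3750 - (-3)·1.6000) / (7) = -0.3321
  β = (-3 - (1)·-0.8571 - (-4)·1.6000) / (8) = 0.5321
  γ = (8 - (-1)·-0.8571 - (-2)·-0.3750) / (5) = 1.2786
Iteration 3:
  α = (-6 - (-3)·0.5321 - (-3)·1.2786) / (7) = -0.0811
  β = (-3 - (1)·-0.3321 - (-4)·1.2786) / (8) = 0.3058
  γ = (8 - (-1)·-0.3321 - (-2)·0.5321) / (5) = 1.7464
Residual b − A·x = (0.7243, 1.6203, -0.2015)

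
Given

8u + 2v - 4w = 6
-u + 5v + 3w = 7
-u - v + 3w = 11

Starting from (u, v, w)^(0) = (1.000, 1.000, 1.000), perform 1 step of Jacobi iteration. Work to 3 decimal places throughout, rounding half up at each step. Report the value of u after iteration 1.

1.000

Iteration 1:
  u = (6 - (2)·1.000 - (-4)·1.000) / (8) = 1.000
  v = (7 - (-1)·1.000 - (3)·1.000) / (5) = 1.000
  w = (11 - (-1)·1.000 - (-1)·1.000) / (3) = 4.333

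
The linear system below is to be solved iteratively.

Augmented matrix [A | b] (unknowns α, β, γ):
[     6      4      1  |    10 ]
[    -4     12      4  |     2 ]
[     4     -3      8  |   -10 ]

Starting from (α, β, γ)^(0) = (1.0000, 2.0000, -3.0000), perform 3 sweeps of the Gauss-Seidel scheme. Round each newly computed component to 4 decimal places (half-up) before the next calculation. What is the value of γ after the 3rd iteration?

-1.5165

Iteration 1:
  α = (10 - (4)·2.0000 - (1)·-3.0000) / (6) = 0.8333
  β = (2 - (-4)·0.8333 - (4)·-3.0000) / (12) = 1.4444
  γ = (-10 - (4)·0.8333 - (-3)·1.4444) / (8) = -1.1250
Iteration 2:
  α = (10 - (4)·1.4444 - (1)·-1.1250) / (6) = 0.8912
  β = (2 - (-4)·0.8912 - (4)·-1.1250) / (12) = 0.8387
  γ = (-10 - (4)·0.8912 - (-3)·0.8387) / (8) = -1.3811
Iteration 3:
  α = (10 - (4)·0.8387 - (1)·-1.3811) / (6) = 1.3377
  β = (2 - (-4)·1.3377 - (4)·-1.3811) / (12) = 1.0729
  γ = (-10 - (4)·1.3377 - (-3)·1.0729) / (8) = -1.5165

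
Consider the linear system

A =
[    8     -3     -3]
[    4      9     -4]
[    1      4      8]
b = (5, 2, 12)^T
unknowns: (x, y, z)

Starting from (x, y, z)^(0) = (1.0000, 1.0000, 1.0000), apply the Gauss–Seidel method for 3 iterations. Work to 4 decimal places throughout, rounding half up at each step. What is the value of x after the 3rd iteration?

1.1899

Iteration 1:
  x = (5 - (-3)·1.0000 - (-3)·1.0000) / (8) = 1.3750
  y = (2 - (4)·1.3750 - (-4)·1.0000) / (9) = 0.0556
  z = (12 - (1)·1.3750 - (4)·0.0556) / (8) = 1.3003
Iteration 2:
  x = (5 - (-3)·0.0556 - (-3)·1.3003) / (8) = 1.1335
  y = (2 - (4)·1.1335 - (-4)·1.3003) / (9) = 0.2964
  z = (12 - (1)·1.1335 - (4)·0.2964) / (8) = 1.2101
Iteration 3:
  x = (5 - (-3)·0.2964 - (-3)·1.2101) / (8) = 1.1899
  y = (2 - (4)·1.1899 - (-4)·1.2101) / (9) = 0.2312
  z = (12 - (1)·1.1899 - (4)·0.2312) / (8) = 1.2357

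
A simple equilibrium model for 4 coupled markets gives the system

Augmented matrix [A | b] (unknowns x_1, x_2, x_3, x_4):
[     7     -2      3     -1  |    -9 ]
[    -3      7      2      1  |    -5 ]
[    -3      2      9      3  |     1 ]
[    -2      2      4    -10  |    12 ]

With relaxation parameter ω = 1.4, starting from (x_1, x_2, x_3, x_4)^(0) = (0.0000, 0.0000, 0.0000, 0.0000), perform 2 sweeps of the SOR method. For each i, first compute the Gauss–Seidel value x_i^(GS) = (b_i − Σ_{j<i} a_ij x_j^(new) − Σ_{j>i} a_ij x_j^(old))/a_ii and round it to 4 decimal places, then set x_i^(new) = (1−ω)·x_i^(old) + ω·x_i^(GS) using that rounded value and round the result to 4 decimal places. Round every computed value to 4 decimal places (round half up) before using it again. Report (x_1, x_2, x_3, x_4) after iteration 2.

(-2.2455, -1.1445, 0.3091, -0.4869)

Iteration 1:
  x_1: GS value = (-9 - (-2)·0.0000 - (3)·0.0000 - (-1)·0.0000) / (7) = -1.2857;  x_1 ← (1−ω)·0.0000 + ω·-1.2857 = -1.8000
  x_2: GS value = (-5 - (-3)·-1.8000 - (2)·0.0000 - (1)·0.0000) / (7) = -1.4857;  x_2 ← (1−ω)·0.0000 + ω·-1.4857 = -2.0800
  x_3: GS value = (1 - (-3)·-1.8000 - (2)·-2.0800 - (3)·0.0000) / (9) = -0.0267;  x_3 ← (1−ω)·0.0000 + ω·-0.0267 = -0.0374
  x_4: GS value = (12 - (-2)·-1.8000 - (2)·-2.0800 - (4)·-0.0374) / (-10) = -1.2710;  x_4 ← (1−ω)·0.0000 + ω·-1.2710 = -1.7794
Iteration 2:
  x_1: GS value = (-9 - (-2)·-2.0800 - (3)·-0.0374 - (-1)·-1.7794) / (7) = -2.1182;  x_1 ← (1−ω)·-1.8000 + ω·-2.1182 = -2.2455
  x_2: GS value = (-5 - (-3)·-2.2455 - (2)·-0.0374 - (1)·-1.7794) / (7) = -1.4118;  x_2 ← (1−ω)·-2.0800 + ω·-1.4118 = -1.1445
  x_3: GS value = (1 - (-3)·-2.2455 - (2)·-1.1445 - (3)·-1.7794) / (9) = 0.2101;  x_3 ← (1−ω)·-0.0374 + ω·0.2101 = 0.3091
  x_4: GS value = (12 - (-2)·-2.2455 - (2)·-1.1445 - (4)·0.3091) / (-10) = -0.8562;  x_4 ← (1−ω)·-1.7794 + ω·-0.8562 = -0.4869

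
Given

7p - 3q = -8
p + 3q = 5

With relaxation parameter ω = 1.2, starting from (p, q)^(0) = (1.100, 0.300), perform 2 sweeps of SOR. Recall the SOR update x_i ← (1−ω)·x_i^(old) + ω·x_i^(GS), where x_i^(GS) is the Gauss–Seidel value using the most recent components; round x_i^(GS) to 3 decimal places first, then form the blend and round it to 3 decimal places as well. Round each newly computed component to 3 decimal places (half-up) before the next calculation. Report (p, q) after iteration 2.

Iteration 1:
  p: GS value = (-8 - (-3)·0.300) / (7) = -1.014;  p ← (1−ω)·1.100 + ω·-1.014 = -1.437
  q: GS value = (5 - (1)·-1.437) / (3) = 2.146;  q ← (1−ω)·0.300 + ω·2.146 = 2.515
Iteration 2:
  p: GS value = (-8 - (-3)·2.515) / (7) = -0.065;  p ← (1−ω)·-1.437 + ω·-0.065 = 0.209
  q: GS value = (5 - (1)·0.209) / (3) = 1.597;  q ← (1−ω)·2.515 + ω·1.597 = 1.413

(0.209, 1.413)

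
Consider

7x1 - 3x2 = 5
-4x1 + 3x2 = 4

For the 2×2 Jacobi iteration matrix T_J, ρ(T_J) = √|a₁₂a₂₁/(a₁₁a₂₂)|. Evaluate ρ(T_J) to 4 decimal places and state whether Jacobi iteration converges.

a₁₂a₂₁/(a₁₁a₂₂) = (-3)·(-4) / ((7)·(3)) = 0.571429
ρ = √|0.571429| = √0.571429 = 0.7559
ρ < 1, so Jacobi converges

0.7559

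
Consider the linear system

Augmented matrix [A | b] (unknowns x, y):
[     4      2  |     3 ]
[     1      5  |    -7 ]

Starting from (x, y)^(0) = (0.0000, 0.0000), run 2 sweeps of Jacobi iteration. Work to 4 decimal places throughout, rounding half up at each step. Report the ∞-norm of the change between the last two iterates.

0.7000

Iteration 1:
  x = (3 - (2)·0.0000) / (4) = 0.7500
  y = (-7 - (1)·0.0000) / (5) = -1.4000
Iteration 2:
  x = (3 - (2)·-1.4000) / (4) = 1.4500
  y = (-7 - (1)·0.7500) / (5) = -1.5500
Change: (0.7000, -0.1500) → max |·| = 0.7000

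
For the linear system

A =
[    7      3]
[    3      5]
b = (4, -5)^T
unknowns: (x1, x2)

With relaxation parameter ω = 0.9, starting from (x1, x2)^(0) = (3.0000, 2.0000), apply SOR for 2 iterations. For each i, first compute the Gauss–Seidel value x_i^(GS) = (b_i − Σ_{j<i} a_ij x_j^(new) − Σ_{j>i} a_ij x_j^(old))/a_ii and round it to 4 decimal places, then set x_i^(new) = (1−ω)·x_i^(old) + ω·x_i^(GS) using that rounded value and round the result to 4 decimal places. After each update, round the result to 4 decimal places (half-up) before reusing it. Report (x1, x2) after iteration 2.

(0.7975, -1.4030)

Iteration 1:
  x1: GS value = (4 - (3)·2.0000) / (7) = -0.2857;  x1 ← (1−ω)·3.0000 + ω·-0.2857 = 0.0429
  x2: GS value = (-5 - (3)·0.0429) / (5) = -1.0257;  x2 ← (1−ω)·2.0000 + ω·-1.0257 = -0.7231
Iteration 2:
  x1: GS value = (4 - (3)·-0.7231) / (7) = 0.8813;  x1 ← (1−ω)·0.0429 + ω·0.8813 = 0.7975
  x2: GS value = (-5 - (3)·0.7975) / (5) = -1.4785;  x2 ← (1−ω)·-0.7231 + ω·-1.4785 = -1.4030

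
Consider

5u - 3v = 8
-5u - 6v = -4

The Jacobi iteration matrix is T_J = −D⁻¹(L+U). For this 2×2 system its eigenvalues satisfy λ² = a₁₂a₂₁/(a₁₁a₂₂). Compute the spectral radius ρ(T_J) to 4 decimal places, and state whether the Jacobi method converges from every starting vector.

0.7071

a₁₂a₂₁/(a₁₁a₂₂) = (-3)·(-5) / ((5)·(-6)) = -0.500000
ρ = √|-0.500000| = √0.500000 = 0.7071
ρ < 1, so Jacobi converges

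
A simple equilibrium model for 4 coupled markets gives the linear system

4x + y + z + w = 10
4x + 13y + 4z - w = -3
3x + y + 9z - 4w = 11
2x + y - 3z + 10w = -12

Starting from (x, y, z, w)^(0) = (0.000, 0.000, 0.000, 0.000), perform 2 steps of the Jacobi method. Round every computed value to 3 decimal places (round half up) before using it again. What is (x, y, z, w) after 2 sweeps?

Iteration 1:
  x = (10 - (1)·0.000 - (1)·0.000 - (1)·0.000) / (4) = 2.500
  y = (-3 - (4)·0.000 - (4)·0.000 - (-1)·0.000) / (13) = -0.231
  z = (11 - (3)·0.000 - (1)·0.000 - (-4)·0.000) / (9) = 1.222
  w = (-12 - (2)·0.000 - (1)·0.000 - (-3)·0.000) / (10) = -1.200
Iteration 2:
  x = (10 - (1)·-0.231 - (1)·1.222 - (1)·-1.200) / (4) = 2.552
  y = (-3 - (4)·2.500 - (4)·1.222 - (-1)·-1.200) / (13) = -1.468
  z = (11 - (3)·2.500 - (1)·-0.231 - (-4)·-1.200) / (9) = -0.119
  w = (-12 - (2)·2.500 - (1)·-0.231 - (-3)·1.222) / (10) = -1.310

(2.552, -1.468, -0.119, -1.310)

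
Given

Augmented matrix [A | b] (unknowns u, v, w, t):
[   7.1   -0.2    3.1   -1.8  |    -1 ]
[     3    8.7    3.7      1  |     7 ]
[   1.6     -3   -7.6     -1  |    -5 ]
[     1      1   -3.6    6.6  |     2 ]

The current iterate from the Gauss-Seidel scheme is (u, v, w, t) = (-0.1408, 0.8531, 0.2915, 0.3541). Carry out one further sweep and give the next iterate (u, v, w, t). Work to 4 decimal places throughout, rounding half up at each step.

(-0.1543, 0.6931, 0.3052, 0.3879)

One sweep:
  u = (-1 - (-0.2)·0.8531 - (3.1)·0.2915 - (-1.8)·0.3541) / (7.1) = -0.1543
  v = (7 - (3)·-0.1543 - (3.7)·0.2915 - (1)·0.3541) / (8.7) = 0.6931
  w = (-5 - (1.6)·-0.1543 - (-3)·0.6931 - (-1)·0.3541) / (-7.6) = 0.3052
  t = (2 - (1)·-0.1543 - (1)·0.6931 - (-3.6)·0.3052) / (6.6) = 0.3879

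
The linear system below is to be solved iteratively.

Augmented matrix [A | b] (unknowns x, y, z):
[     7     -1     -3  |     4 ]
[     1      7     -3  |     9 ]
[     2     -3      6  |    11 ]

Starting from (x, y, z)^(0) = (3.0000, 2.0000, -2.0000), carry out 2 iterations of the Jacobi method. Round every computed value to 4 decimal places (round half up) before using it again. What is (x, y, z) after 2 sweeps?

Iteration 1:
  x = (4 - (-1)·2.0000 - (-3)·-2.0000) / (7) = 0.0000
  y = (9 - (1)·3.0000 - (-3)·-2.0000) / (7) = 0.0000
  z = (11 - (2)·3.0000 - (-3)·2.0000) / (6) = 1.8333
Iteration 2:
  x = (4 - (-1)·0.0000 - (-3)·1.8333) / (7) = 1.3571
  y = (9 - (1)·0.0000 - (-3)·1.8333) / (7) = 2.0714
  z = (11 - (2)·0.0000 - (-3)·0.0000) / (6) = 1.8333

(1.3571, 2.0714, 1.8333)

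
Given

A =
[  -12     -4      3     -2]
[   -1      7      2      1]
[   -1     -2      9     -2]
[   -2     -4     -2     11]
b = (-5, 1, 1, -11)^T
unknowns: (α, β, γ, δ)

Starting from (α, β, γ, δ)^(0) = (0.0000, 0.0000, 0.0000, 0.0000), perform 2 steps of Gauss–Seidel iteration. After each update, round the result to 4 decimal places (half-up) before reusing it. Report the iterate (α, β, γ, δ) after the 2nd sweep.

(0.5354, 0.2778, 0.0515, -0.7923)

Iteration 1:
  α = (-5 - (-4)·0.0000 - (3)·0.0000 - (-2)·0.0000) / (-12) = 0.4167
  β = (1 - (-1)·0.4167 - (2)·0.0000 - (1)·0.0000) / (7) = 0.2024
  γ = (1 - (-1)·0.4167 - (-2)·0.2024 - (-2)·0.0000) / (9) = 0.2024
  δ = (-11 - (-2)·0.4167 - (-4)·0.2024 - (-2)·0.2024) / (11) = -0.8138
Iteration 2:
  α = (-5 - (-4)·0.2024 - (3)·0.2024 - (-2)·-0.8138) / (-12) = 0.5354
  β = (1 - (-1)·0.5354 - (2)·0.2024 - (1)·-0.8138) / (7) = 0.2778
  γ = (1 - (-1)·0.5354 - (-2)·0.2778 - (-2)·-0.8138) / (9) = 0.0515
  δ = (-11 - (-2)·0.5354 - (-4)·0.2778 - (-2)·0.0515) / (11) = -0.7923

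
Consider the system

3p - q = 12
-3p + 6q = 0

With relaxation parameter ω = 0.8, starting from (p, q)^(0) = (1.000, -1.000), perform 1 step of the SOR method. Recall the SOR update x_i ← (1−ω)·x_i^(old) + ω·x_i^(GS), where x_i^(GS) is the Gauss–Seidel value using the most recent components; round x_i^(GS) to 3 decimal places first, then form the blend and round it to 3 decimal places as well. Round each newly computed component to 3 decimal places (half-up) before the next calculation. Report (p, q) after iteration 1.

Iteration 1:
  p: GS value = (12 - (-1)·-1.000) / (3) = 3.667;  p ← (1−ω)·1.000 + ω·3.667 = 3.134
  q: GS value = (0 - (-3)·3.134) / (6) = 1.567;  q ← (1−ω)·-1.000 + ω·1.567 = 1.054

(3.134, 1.054)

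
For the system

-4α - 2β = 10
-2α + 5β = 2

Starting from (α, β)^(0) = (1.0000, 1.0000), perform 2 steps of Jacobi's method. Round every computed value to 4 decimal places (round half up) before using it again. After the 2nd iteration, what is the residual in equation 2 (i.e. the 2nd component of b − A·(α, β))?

0.2000

Iteration 1:
  α = (10 - (-2)·1.0000) / (-4) = -3.0000
  β = (2 - (-2)·1.0000) / (5) = 0.8000
Iteration 2:
  α = (10 - (-2)·0.8000) / (-4) = -2.9000
  β = (2 - (-2)·-3.0000) / (5) = -0.8000
Residual b − A·x = (-3.2000, 0.2000)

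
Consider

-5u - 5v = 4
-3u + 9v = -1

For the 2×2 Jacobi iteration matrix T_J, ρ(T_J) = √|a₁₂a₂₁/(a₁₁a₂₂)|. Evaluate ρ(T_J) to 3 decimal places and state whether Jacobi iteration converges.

0.577

a₁₂a₂₁/(a₁₁a₂₂) = (-5)·(-3) / ((-5)·(9)) = -0.333333
ρ = √|-0.333333| = √0.333333 = 0.577
ρ < 1, so Jacobi converges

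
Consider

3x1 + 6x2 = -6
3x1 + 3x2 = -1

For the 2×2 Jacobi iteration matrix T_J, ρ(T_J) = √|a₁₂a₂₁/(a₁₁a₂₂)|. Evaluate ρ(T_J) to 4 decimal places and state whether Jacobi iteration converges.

1.4142

a₁₂a₂₁/(a₁₁a₂₂) = (6)·(3) / ((3)·(3)) = 2.000000
ρ = √|2.000000| = √2.000000 = 1.4142
ρ > 1, so Jacobi diverges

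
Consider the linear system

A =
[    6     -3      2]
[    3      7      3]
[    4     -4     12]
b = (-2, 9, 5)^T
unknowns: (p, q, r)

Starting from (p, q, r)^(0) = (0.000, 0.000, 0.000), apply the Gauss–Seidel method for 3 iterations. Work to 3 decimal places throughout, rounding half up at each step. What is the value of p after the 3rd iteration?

-0.142

Iteration 1:
  p = (-2 - (-3)·0.000 - (2)·0.000) / (6) = -0.333
  q = (9 - (3)·-0.333 - (3)·0.000) / (7) = 1.428
  r = (5 - (4)·-0.333 - (-4)·1.428) / (12) = 1.004
Iteration 2:
  p = (-2 - (-3)·1.428 - (2)·1.004) / (6) = 0.046
  q = (9 - (3)·0.046 - (3)·1.004) / (7) = 0.836
  r = (5 - (4)·0.046 - (-4)·0.836) / (12) = 0.680
Iteration 3:
  p = (-2 - (-3)·0.836 - (2)·0.680) / (6) = -0.142
  q = (9 - (3)·-0.142 - (3)·0.680) / (7) = 1.055
  r = (5 - (4)·-0.142 - (-4)·1.055) / (12) = 0.816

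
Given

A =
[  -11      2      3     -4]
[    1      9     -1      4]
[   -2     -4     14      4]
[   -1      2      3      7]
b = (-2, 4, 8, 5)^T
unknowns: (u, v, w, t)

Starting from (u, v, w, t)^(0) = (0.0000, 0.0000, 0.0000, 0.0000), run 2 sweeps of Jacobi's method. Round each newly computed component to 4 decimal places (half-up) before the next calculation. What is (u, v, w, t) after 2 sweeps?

Iteration 1:
  u = (-2 - (2)·0.0000 - (3)·0.0000 - (-4)·0.0000) / (-11) = 0.1818
  v = (4 - (1)·0.0000 - (-1)·0.0000 - (4)·0.0000) / (9) = 0.4444
  w = (8 - (-2)·0.0000 - (-4)·0.0000 - (4)·0.0000) / (14) = 0.5714
  t = (5 - (-1)·0.0000 - (2)·0.0000 - (3)·0.0000) / (7) = 0.7143
Iteration 2:
  u = (-2 - (2)·0.4444 - (3)·0.5714 - (-4)·0.7143) / (-11) = 0.1587
  v = (4 - (1)·0.1818 - (-1)·0.5714 - (4)·0.7143) / (9) = 0.1703
  w = (8 - (-2)·0.1818 - (-4)·0.4444 - (4)·0.7143) / (14) = 0.5203
  t = (5 - (-1)·0.1818 - (2)·0.4444 - (3)·0.5714) / (7) = 0.3684

(0.1587, 0.1703, 0.5203, 0.3684)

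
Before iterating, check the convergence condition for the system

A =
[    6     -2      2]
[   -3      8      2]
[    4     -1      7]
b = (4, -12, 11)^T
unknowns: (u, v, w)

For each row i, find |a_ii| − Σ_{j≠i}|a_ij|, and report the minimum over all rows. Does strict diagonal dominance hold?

row 1: |6| − (2+2) = 2
row 2: |8| − (3+2) = 3
row 3: |7| − (4+1) = 2
minimum over rows = 2 → strictly diagonally dominant (convergence guaranteed)

2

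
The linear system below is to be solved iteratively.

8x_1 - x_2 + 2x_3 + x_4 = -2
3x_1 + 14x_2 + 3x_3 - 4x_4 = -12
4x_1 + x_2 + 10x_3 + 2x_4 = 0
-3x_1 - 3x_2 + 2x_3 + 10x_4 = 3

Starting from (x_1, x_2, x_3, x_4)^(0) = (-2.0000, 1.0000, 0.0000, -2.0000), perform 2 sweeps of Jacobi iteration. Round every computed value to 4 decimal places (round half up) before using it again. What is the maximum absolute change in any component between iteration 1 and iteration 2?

1.0500

Iteration 1:
  x_1 = (-2 - (-1)·1.0000 - (2)·0.0000 - (1)·-2.0000) / (8) = 0.1250
  x_2 = (-12 - (3)·-2.0000 - (3)·0.0000 - (-4)·-2.0000) / (14) = -1.0000
  x_3 = (0 - (4)·-2.0000 - (1)·1.0000 - (2)·-2.0000) / (10) = 1.1000
  x_4 = (3 - (-3)·-2.0000 - (-3)·1.0000 - (2)·0.0000) / (10) = 0.0000
Iteration 2:
  x_1 = (-2 - (-1)·-1.0000 - (2)·1.1000 - (1)·0.0000) / (8) = -0.6500
  x_2 = (-12 - (3)·0.1250 - (3)·1.1000 - (-4)·0.0000) / (14) = -1.1196
  x_3 = (0 - (4)·0.1250 - (1)·-1.0000 - (2)·0.0000) / (10) = 0.0500
  x_4 = (3 - (-3)·0.1250 - (-3)·-1.0000 - (2)·1.1000) / (10) = -0.1825
Change: (-0.7750, -0.1196, -1.0500, -0.1825) → max |·| = 1.0500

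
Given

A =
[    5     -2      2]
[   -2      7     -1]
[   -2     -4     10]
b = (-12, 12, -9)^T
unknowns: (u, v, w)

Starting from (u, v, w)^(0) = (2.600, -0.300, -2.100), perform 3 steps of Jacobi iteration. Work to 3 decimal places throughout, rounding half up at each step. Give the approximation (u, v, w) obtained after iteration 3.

(-1.786, 1.279, -0.702)

Iteration 1:
  u = (-12 - (-2)·-0.300 - (2)·-2.100) / (5) = -1.680
  v = (12 - (-2)·2.600 - (-1)·-2.100) / (7) = 2.157
  w = (-9 - (-2)·2.600 - (-4)·-0.300) / (10) = -0.500
Iteration 2:
  u = (-12 - (-2)·2.157 - (2)·-0.500) / (5) = -1.337
  v = (12 - (-2)·-1.680 - (-1)·-0.500) / (7) = 1.163
  w = (-9 - (-2)·-1.680 - (-4)·2.157) / (10) = -0.373
Iteration 3:
  u = (-12 - (-2)·1.163 - (2)·-0.373) / (5) = -1.786
  v = (12 - (-2)·-1.337 - (-1)·-0.373) / (7) = 1.279
  w = (-9 - (-2)·-1.337 - (-4)·1.163) / (10) = -0.702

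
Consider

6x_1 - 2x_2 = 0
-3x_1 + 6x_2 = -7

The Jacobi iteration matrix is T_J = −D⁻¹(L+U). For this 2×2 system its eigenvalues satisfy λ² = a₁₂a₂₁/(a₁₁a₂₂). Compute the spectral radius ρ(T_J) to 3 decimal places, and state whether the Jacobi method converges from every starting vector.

a₁₂a₂₁/(a₁₁a₂₂) = (-2)·(-3) / ((6)·(6)) = 0.166667
ρ = √|0.166667| = √0.166667 = 0.408
ρ < 1, so Jacobi converges

0.408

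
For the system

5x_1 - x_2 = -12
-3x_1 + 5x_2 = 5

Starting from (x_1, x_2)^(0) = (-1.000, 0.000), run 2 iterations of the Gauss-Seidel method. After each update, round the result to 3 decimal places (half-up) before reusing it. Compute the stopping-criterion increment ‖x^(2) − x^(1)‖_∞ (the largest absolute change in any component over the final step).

Iteration 1:
  x_1 = (-12 - (-1)·0.000) / (5) = -2.400
  x_2 = (5 - (-3)·-2.400) / (5) = -0.440
Iteration 2:
  x_1 = (-12 - (-1)·-0.440) / (5) = -2.488
  x_2 = (5 - (-3)·-2.488) / (5) = -0.493
Change: (-0.088, -0.053) → max |·| = 0.088

0.088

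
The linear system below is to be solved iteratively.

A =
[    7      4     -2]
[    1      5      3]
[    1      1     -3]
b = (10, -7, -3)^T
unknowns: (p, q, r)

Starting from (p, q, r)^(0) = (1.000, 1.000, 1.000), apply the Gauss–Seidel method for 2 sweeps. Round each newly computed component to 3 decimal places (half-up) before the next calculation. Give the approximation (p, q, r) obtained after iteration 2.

Iteration 1:
  p = (10 - (4)·1.000 - (-2)·1.000) / (7) = 1.143
  q = (-7 - (1)·1.143 - (3)·1.000) / (5) = -2.229
  r = (-3 - (1)·1.143 - (1)·-2.229) / (-3) = 0.638
Iteration 2:
  p = (10 - (4)·-2.229 - (-2)·0.638) / (7) = 2.885
  q = (-7 - (1)·2.885 - (3)·0.638) / (5) = -2.360
  r = (-3 - (1)·2.885 - (1)·-2.360) / (-3) = 1.175

(2.885, -2.360, 1.175)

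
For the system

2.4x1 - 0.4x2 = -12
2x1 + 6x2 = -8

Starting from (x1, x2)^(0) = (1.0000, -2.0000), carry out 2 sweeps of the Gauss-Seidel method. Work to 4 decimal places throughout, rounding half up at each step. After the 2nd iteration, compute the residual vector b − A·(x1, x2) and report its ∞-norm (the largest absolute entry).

0.0544

Iteration 1:
  x1 = (-12 - (-0.4)·-2.0000) / (2.4) = -5.3333
  x2 = (-8 - (2)·-5.3333) / (6) = 0.4444
Iteration 2:
  x1 = (-12 - (-0.4)·0.4444) / (2.4) = -4.9259
  x2 = (-8 - (2)·-4.9259) / (6) = 0.3086
Residual b − A·x = (-0.0544, 0.0002); ∞-norm = 0.0544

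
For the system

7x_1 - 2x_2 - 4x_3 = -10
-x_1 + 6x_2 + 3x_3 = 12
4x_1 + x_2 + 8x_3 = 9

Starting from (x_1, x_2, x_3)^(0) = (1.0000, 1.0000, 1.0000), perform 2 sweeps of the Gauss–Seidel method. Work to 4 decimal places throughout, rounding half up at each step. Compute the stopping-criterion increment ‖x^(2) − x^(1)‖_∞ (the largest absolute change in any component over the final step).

Iteration 1:
  x_1 = (-10 - (-2)·1.0000 - (-4)·1.0000) / (7) = -0.5714
  x_2 = (12 - (-1)·-0.5714 - (3)·1.0000) / (6) = 1.4048
  x_3 = (9 - (4)·-0.5714 - (1)·1.4048) / (8) = 1.2351
Iteration 2:
  x_1 = (-10 - (-2)·1.4048 - (-4)·1.2351) / (7) = -0.3214
  x_2 = (12 - (-1)·-0.3214 - (3)·1.2351) / (6) = 1.3289
  x_3 = (9 - (4)·-0.3214 - (1)·1.3289) / (8) = 1.1196
Change: (0.2500, -0.0759, -0.1155) → max |·| = 0.2500

0.2500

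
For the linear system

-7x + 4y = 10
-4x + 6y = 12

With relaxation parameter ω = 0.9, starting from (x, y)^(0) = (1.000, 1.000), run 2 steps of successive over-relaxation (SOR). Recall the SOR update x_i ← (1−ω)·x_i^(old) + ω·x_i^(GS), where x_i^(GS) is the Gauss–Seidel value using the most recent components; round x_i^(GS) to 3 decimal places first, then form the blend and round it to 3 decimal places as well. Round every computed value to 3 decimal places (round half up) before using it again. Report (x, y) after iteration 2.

(-0.583, 1.600)

Iteration 1:
  x: GS value = (10 - (4)·1.000) / (-7) = -0.857;  x ← (1−ω)·1.000 + ω·-0.857 = -0.671
  y: GS value = (12 - (-4)·-0.671) / (6) = 1.553;  y ← (1−ω)·1.000 + ω·1.553 = 1.498
Iteration 2:
  x: GS value = (10 - (4)·1.498) / (-7) = -0.573;  x ← (1−ω)·-0.671 + ω·-0.573 = -0.583
  y: GS value = (12 - (-4)·-0.583) / (6) = 1.611;  y ← (1−ω)·1.498 + ω·1.611 = 1.600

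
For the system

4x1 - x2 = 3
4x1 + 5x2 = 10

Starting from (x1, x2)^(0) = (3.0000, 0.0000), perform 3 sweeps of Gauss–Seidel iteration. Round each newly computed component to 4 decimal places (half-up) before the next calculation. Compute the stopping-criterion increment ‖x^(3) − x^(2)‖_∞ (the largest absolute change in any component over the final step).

Iteration 1:
  x1 = (3 - (-1)·0.0000) / (4) = 0.7500
  x2 = (10 - (4)·0.7500) / (5) = 1.4000
Iteration 2:
  x1 = (3 - (-1)·1.4000) / (4) = 1.1000
  x2 = (10 - (4)·1.1000) / (5) = 1.1200
Iteration 3:
  x1 = (3 - (-1)·1.1200) / (4) = 1.0300
  x2 = (10 - (4)·1.0300) / (5) = 1.1760
Change: (-0.0700, 0.0560) → max |·| = 0.0700

0.0700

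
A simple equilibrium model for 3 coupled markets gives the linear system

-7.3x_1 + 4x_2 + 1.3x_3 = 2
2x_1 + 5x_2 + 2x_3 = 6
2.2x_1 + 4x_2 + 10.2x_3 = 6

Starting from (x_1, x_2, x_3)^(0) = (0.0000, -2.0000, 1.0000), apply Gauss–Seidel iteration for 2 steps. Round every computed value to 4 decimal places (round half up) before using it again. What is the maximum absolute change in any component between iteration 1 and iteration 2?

1.6788

Iteration 1:
  x_1 = (2 - (4)·-2.0000 - (1.3)·1.0000) / (-7.3) = -1.1918
  x_2 = (6 - (2)·-1.1918 - (2)·1.0000) / (5) = 1.2767
  x_3 = (6 - (2.2)·-1.1918 - (4)·1.2767) / (10.2) = 0.3446
Iteration 2:
  x_1 = (2 - (4)·1.2767 - (1.3)·0.3446) / (-7.3) = 0.4870
  x_2 = (6 - (2)·0.4870 - (2)·0.3446) / (5) = 0.8674
  x_3 = (6 - (2.2)·0.4870 - (4)·0.8674) / (10.2) = 0.1430
Change: (1.6788, -0.4093, -0.2016) → max |·| = 1.6788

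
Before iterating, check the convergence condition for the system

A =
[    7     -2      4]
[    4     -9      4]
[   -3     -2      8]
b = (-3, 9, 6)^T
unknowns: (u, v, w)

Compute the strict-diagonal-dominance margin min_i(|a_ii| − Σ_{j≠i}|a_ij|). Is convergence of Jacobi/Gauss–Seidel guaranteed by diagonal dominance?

row 1: |7| − (2+4) = 1
row 2: |-9| − (4+4) = 1
row 3: |8| − (3+2) = 3
minimum over rows = 1 → strictly diagonally dominant (convergence guaranteed)

1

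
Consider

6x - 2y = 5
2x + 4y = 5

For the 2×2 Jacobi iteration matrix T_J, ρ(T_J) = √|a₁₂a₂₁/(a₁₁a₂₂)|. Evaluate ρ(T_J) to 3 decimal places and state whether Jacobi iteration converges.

0.408

a₁₂a₂₁/(a₁₁a₂₂) = (-2)·(2) / ((6)·(4)) = -0.166667
ρ = √|-0.166667| = √0.166667 = 0.408
ρ < 1, so Jacobi converges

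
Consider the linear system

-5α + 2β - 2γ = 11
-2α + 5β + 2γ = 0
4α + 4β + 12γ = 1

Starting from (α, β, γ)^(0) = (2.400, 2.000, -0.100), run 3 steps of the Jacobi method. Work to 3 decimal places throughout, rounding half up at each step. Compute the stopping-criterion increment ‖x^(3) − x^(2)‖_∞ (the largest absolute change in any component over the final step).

Iteration 1:
  α = (11 - (2)·2.000 - (-2)·-0.100) / (-5) = -1.360
  β = (0 - (-2)·2.400 - (2)·-0.100) / (5) = 1.000
  γ = (1 - (4)·2.400 - (4)·2.000) / (12) = -1.383
Iteration 2:
  α = (11 - (2)·1.000 - (-2)·-1.383) / (-5) = -1.247
  β = (0 - (-2)·-1.360 - (2)·-1.383) / (5) = 0.009
  γ = (1 - (4)·-1.360 - (4)·1.000) / (12) = 0.203
Iteration 3:
  α = (11 - (2)·0.009 - (-2)·0.203) / (-5) = -2.278
  β = (0 - (-2)·-1.247 - (2)·0.203) / (5) = -0.580
  γ = (1 - (4)·-1.247 - (4)·0.009) / (12) = 0.496
Change: (-1.031, -0.589, 0.293) → max |·| = 1.031

1.031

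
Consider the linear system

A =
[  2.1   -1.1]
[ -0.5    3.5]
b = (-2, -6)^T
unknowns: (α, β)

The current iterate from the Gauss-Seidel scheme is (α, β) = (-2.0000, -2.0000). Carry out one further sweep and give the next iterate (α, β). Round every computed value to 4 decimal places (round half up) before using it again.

One sweep:
  α = (-2 - (-1.1)·-2.0000) / (2.1) = -2.0000
  β = (-6 - (-0.5)·-2.0000) / (3.5) = -2.0000

(-2.0000, -2.0000)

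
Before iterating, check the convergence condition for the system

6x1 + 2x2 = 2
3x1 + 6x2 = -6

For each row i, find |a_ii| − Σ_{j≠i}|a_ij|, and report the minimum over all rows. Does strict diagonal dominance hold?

3

row 1: |6| − (2) = 4
row 2: |6| − (3) = 3
minimum over rows = 3 → strictly diagonally dominant (convergence guaranteed)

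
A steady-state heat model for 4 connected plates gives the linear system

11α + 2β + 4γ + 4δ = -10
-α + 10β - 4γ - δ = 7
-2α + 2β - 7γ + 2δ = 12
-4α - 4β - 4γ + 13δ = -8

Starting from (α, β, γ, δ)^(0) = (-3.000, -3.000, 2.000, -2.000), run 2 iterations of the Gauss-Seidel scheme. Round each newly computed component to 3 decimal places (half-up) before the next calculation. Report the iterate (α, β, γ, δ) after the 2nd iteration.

Iteration 1:
  α = (-10 - (2)·-3.000 - (4)·2.000 - (4)·-2.000) / (11) = -0.364
  β = (7 - (-1)·-0.364 - (-4)·2.000 - (-1)·-2.000) / (10) = 1.264
  γ = (12 - (-2)·-0.364 - (2)·1.264 - (2)·-2.000) / (-7) = -1.821
  δ = (-8 - (-4)·-0.364 - (-4)·1.264 - (-4)·-1.821) / (13) = -0.899
Iteration 2:
  α = (-10 - (2)·1.264 - (4)·-1.821 - (4)·-0.899) / (11) = -0.150
  β = (7 - (-1)·-0.150 - (-4)·-1.821 - (-1)·-0.899) / (10) = -0.133
  γ = (12 - (-2)·-0.150 - (2)·-0.133 - (2)·-0.899) / (-7) = -1.966
  δ = (-8 - (-4)·-0.150 - (-4)·-0.133 - (-4)·-1.966) / (13) = -1.307

(-0.150, -0.133, -1.966, -1.307)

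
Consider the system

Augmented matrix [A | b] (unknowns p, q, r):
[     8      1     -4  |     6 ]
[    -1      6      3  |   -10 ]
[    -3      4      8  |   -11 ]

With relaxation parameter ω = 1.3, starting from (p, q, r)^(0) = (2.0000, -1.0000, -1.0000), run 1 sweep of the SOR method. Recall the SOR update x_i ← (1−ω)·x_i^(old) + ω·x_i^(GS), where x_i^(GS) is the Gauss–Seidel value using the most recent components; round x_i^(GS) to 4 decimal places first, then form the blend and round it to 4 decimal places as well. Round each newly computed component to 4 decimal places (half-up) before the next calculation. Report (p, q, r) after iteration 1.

(-0.1125, -1.2410, -0.7357)

Iteration 1:
  p: GS value = (6 - (1)·-1.0000 - (-4)·-1.0000) / (8) = 0.3750;  p ← (1−ω)·2.0000 + ω·0.3750 = -0.1125
  q: GS value = (-10 - (-1)·-0.1125 - (3)·-1.0000) / (6) = -1.1854;  q ← (1−ω)·-1.0000 + ω·-1.1854 = -1.2410
  r: GS value = (-11 - (-3)·-0.1125 - (4)·-1.2410) / (8) = -0.7967;  r ← (1−ω)·-1.0000 + ω·-0.7967 = -0.7357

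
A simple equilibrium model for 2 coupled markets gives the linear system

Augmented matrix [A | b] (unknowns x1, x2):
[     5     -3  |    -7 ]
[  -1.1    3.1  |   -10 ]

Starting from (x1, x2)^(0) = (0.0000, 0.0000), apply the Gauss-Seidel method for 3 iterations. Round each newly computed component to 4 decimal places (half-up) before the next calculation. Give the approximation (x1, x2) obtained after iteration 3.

Iteration 1:
  x1 = (-7 - (-3)·0.0000) / (5) = -1.4000
  x2 = (-10 - (-1.1)·-1.4000) / (3.1) = -3.7226
Iteration 2:
  x1 = (-7 - (-3)·-3.7226) / (5) = -3.6336
  x2 = (-10 - (-1.1)·-3.6336) / (3.1) = -4.5151
Iteration 3:
  x1 = (-7 - (-3)·-4.5151) / (5) = -4.1091
  x2 = (-10 - (-1.1)·-4.1091) / (3.1) = -4.6839

(-4.1091, -4.6839)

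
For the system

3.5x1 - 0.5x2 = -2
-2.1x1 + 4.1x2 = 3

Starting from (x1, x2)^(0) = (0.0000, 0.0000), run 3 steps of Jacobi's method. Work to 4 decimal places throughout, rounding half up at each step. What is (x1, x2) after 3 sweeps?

(-0.5087, 0.4926)

Iteration 1:
  x1 = (-2 - (-0.5)·0.0000) / (3.5) = -0.5714
  x2 = (3 - (-2.1)·0.0000) / (4.1) = 0.7317
Iteration 2:
  x1 = (-2 - (-0.5)·0.7317) / (3.5) = -0.4669
  x2 = (3 - (-2.1)·-0.5714) / (4.1) = 0.4390
Iteration 3:
  x1 = (-2 - (-0.5)·0.4390) / (3.5) = -0.5087
  x2 = (3 - (-2.1)·-0.4669) / (4.1) = 0.4926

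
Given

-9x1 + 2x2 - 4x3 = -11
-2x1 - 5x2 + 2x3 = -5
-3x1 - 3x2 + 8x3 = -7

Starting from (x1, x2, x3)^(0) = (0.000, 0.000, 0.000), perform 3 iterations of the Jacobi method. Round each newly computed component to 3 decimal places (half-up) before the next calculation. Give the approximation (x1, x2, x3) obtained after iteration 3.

Iteration 1:
  x1 = (-11 - (2)·0.000 - (-4)·0.000) / (-9) = 1.222
  x2 = (-5 - (-2)·0.000 - (2)·0.000) / (-5) = 1.000
  x3 = (-7 - (-3)·0.000 - (-3)·0.000) / (8) = -0.875
Iteration 2:
  x1 = (-11 - (2)·1.000 - (-4)·-0.875) / (-9) = 1.833
  x2 = (-5 - (-2)·1.222 - (2)·-0.875) / (-5) = 0.161
  x3 = (-7 - (-3)·1.222 - (-3)·1.000) / (8) = -0.042
Iteration 3:
  x1 = (-11 - (2)·0.161 - (-4)·-0.042) / (-9) = 1.277
  x2 = (-5 - (-2)·1.833 - (2)·-0.042) / (-5) = 0.250
  x3 = (-7 - (-3)·1.833 - (-3)·0.161) / (8) = -0.127

(1.277, 0.250, -0.127)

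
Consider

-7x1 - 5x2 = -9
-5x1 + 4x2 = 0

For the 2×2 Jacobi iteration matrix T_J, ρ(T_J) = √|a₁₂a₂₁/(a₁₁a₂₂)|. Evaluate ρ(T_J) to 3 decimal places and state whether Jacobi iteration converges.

0.945

a₁₂a₂₁/(a₁₁a₂₂) = (-5)·(-5) / ((-7)·(4)) = -0.892857
ρ = √|-0.892857| = √0.892857 = 0.945
ρ < 1, so Jacobi converges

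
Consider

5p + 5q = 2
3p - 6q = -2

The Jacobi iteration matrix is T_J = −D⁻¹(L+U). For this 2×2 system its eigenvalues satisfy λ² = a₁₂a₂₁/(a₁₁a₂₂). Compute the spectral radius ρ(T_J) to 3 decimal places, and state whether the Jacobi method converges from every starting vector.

a₁₂a₂₁/(a₁₁a₂₂) = (5)·(3) / ((5)·(-6)) = -0.500000
ρ = √|-0.500000| = √0.500000 = 0.707
ρ < 1, so Jacobi converges

0.707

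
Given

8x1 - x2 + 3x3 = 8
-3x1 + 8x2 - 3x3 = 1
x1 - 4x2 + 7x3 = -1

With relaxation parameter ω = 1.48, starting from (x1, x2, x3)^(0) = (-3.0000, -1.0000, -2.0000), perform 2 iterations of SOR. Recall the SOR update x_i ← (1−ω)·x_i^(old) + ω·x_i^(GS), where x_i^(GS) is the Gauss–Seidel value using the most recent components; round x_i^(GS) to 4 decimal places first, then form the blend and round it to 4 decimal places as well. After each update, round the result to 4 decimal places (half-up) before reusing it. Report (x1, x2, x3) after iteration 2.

Iteration 1:
  x1: GS value = (8 - (-1)·-1.0000 - (3)·-2.0000) / (8) = 1.6250;  x1 ← (1−ω)·-3.0000 + ω·1.6250 = 3.8450
  x2: GS value = (1 - (-3)·3.8450 - (-3)·-2.0000) / (8) = 0.8169;  x2 ← (1−ω)·-1.0000 + ω·0.8169 = 1.6890
  x3: GS value = (-1 - (1)·3.8450 - (-4)·1.6890) / (7) = 0.2730;  x3 ← (1−ω)·-2.0000 + ω·0.2730 = 1.3640
Iteration 2:
  x1: GS value = (8 - (-1)·1.6890 - (3)·1.3640) / (8) = 0.6996;  x1 ← (1−ω)·3.8450 + ω·0.6996 = -0.8102
  x2: GS value = (1 - (-3)·-0.8102 - (-3)·1.3640) / (8) = 0.3327;  x2 ← (1−ω)·1.6890 + ω·0.3327 = -0.3183
  x3: GS value = (-1 - (1)·-0.8102 - (-4)·-0.3183) / (7) = -0.2090;  x3 ← (1−ω)·1.3640 + ω·-0.2090 = -0.9640

(-0.8102, -0.3183, -0.9640)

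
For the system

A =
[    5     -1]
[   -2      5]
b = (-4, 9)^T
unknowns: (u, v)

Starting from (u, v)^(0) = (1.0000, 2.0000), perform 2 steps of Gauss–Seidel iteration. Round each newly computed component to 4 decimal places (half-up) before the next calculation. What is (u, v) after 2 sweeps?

Iteration 1:
  u = (-4 - (-1)·2.0000) / (5) = -0.4000
  v = (9 - (-2)·-0.4000) / (5) = 1.6400
Iteration 2:
  u = (-4 - (-1)·1.6400) / (5) = -0.4720
  v = (9 - (-2)·-0.4720) / (5) = 1.6112

(-0.4720, 1.6112)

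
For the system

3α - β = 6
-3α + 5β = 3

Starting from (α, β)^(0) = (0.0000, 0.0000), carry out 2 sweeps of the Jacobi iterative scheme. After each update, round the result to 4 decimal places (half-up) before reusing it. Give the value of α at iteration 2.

2.2000

Iteration 1:
  α = (6 - (-1)·0.0000) / (3) = 2.0000
  β = (3 - (-3)·0.0000) / (5) = 0.6000
Iteration 2:
  α = (6 - (-1)·0.6000) / (3) = 2.2000
  β = (3 - (-3)·2.0000) / (5) = 1.8000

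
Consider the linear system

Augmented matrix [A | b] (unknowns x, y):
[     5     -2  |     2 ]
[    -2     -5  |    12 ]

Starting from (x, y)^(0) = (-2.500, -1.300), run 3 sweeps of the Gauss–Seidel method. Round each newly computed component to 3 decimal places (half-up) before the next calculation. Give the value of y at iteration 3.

-2.210

Iteration 1:
  x = (2 - (-2)·-1.300) / (5) = -0.120
  y = (12 - (-2)·-0.120) / (-5) = -2.352
Iteration 2:
  x = (2 - (-2)·-2.352) / (5) = -0.541
  y = (12 - (-2)·-0.541) / (-5) = -2.184
Iteration 3:
  x = (2 - (-2)·-2.184) / (5) = -0.474
  y = (12 - (-2)·-0.474) / (-5) = -2.210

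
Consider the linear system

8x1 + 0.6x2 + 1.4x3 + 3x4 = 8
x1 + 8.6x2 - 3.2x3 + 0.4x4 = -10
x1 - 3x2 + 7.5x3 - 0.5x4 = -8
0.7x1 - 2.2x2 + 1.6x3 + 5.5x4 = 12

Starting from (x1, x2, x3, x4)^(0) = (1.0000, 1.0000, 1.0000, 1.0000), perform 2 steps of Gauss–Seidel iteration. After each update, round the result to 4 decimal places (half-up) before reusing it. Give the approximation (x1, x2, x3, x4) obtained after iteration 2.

Iteration 1:
  x1 = (8 - (0.6)·1.0000 - (1.4)·1.0000 - (3)·1.0000) / (8) = 0.3750
  x2 = (-10 - (1)·0.3750 - (-3.2)·1.0000 - (0.4)·1.0000) / (8.6) = -0.8808
  x3 = (-8 - (1)·0.3750 - (-3)·-0.8808 - (-0.5)·1.0000) / (7.5) = -1.4023
  x4 = (12 - (0.7)·0.3750 - (-2.2)·-0.8808 - (1.6)·-1.4023) / (5.5) = 2.1897
Iteration 2:
  x1 = (8 - (0.6)·-0.8808 - (1.4)·-1.4023 - (3)·2.1897) / (8) = 0.4903
  x2 = (-10 - (1)·0.4903 - (-3.2)·-1.4023 - (0.4)·2.1897) / (8.6) = -1.8434
  x3 = (-8 - (1)·0.4903 - (-3)·-1.8434 - (-0.5)·2.1897) / (7.5) = -1.7234
  x4 = (12 - (0.7)·0.4903 - (-2.2)·-1.8434 - (1.6)·-1.7234) / (5.5) = 1.8834

(0.4903, -1.8434, -1.7234, 1.8834)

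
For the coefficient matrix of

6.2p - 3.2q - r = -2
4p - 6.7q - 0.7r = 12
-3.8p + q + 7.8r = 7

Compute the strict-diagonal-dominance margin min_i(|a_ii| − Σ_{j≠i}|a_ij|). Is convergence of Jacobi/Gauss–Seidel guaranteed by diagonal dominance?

2

row 1: |6.2| − (3.2+1) = 2
row 2: |-6.7| − (4+0.7) = 2
row 3: |7.8| − (3.8+1) = 3
minimum over rows = 2 → strictly diagonally dominant (convergence guaranteed)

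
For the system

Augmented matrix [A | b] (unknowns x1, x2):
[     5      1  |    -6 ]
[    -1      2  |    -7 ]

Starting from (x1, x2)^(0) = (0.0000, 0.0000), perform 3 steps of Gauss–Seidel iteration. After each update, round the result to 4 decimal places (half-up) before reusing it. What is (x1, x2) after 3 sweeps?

Iteration 1:
  x1 = (-6 - (1)·0.0000) / (5) = -1.2000
  x2 = (-7 - (-1)·-1.2000) / (2) = -4.1000
Iteration 2:
  x1 = (-6 - (1)·-4.1000) / (5) = -0.3800
  x2 = (-7 - (-1)·-0.3800) / (2) = -3.6900
Iteration 3:
  x1 = (-6 - (1)·-3.6900) / (5) = -0.4620
  x2 = (-7 - (-1)·-0.4620) / (2) = -3.7310

(-0.4620, -3.7310)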